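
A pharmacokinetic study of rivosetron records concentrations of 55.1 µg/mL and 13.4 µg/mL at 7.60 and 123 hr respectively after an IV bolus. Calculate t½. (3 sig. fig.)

k = ln(C₁/C₂) / (t₂ − t₁) = ln(55.1/13.4) / (123 − 7.60)
  = 1.414 / 115.4 = 0.01225 hr⁻¹
t½ = ln 2 / k = ln 2 / 0.01225 ≈ 56.6 hours

56.6 hours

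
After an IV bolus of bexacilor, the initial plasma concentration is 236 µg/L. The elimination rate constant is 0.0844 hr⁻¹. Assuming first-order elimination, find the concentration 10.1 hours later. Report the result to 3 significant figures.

101 µg/L

C(t) = C₀ e^(−kt) = 236 × e^(−0.08440 × 10.1) = 236 × e^(−0.8524) = 236 × 0.4264 ≈ 101 µg/L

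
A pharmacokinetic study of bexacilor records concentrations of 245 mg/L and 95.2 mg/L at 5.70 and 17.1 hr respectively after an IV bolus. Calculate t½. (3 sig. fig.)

k = ln(C₁/C₂) / (t₂ − t₁) = ln(245/95.2) / (17.1 − 5.70)
  = 0.9453 / 11.40 = 0.08292 hr⁻¹
t½ = ln 2 / k = ln 2 / 0.08292 ≈ 8.36 hours

8.36 hours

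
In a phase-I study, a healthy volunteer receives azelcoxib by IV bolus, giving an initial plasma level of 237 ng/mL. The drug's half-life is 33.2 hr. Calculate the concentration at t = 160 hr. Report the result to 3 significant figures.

k = ln 2 / 33.2 = 0.02088 hr⁻¹
C(t) = C₀ e^(−kt) = 237 × e^(−0.02088 × 160) = 237 × e^(−3.340) = 237 × 0.03542 ≈ 8.39 ng/mL

8.39 ng/mL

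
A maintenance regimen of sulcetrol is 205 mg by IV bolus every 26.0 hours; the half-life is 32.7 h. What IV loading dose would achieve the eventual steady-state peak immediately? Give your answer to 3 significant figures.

k = ln 2 / 32.7 = 0.02120 h⁻¹
Accumulation ratio R = 1 / (1 − e^(−kτ)) = 1 / (1 − e^(−0.02120×26.0)) = 1 / (1 − 0.5763) = 2.360
Loading dose = maintenance dose × R = 205 × 2.360 ≈ 484 mg

484 mg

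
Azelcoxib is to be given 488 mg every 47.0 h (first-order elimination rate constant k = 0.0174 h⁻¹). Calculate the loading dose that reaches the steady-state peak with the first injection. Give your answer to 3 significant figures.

Accumulation ratio R = 1 / (1 − e^(−kτ)) = 1 / (1 − e^(−0.01740×47.0)) = 1 / (1 − 0.4414) = 1.790
Loading dose = maintenance dose × R = 488 × 1.790 ≈ 874 mg

874 mg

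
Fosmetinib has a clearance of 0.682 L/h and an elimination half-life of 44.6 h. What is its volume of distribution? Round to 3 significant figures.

k = ln 2 / t½ = ln 2 / 44.6 = 0.01554 h⁻¹
V = CL / k = 0.682 / 0.01554 ≈ 43.9 L

43.9 L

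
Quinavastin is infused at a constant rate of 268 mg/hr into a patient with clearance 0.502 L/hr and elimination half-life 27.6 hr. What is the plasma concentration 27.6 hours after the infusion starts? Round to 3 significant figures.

267 mg/L

Css = rate / CL = 268 / 0.502 = 533.9 mg/L
k = ln 2 / 27.6 = 0.02511 hr⁻¹
C(t) = Css (1 − e^(−kt)) = 533.9 × (1 − e^(−0.6931)) = 533.9 × 0.5000 ≈ 267 mg/L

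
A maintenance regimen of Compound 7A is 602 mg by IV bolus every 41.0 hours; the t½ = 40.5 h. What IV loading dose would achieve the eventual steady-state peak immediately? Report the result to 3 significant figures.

1190 mg

k = ln 2 / 40.5 = 0.01711 h⁻¹
Accumulation ratio R = 1 / (1 − e^(−kτ)) = 1 / (1 − e^(−0.01711×41.0)) = 1 / (1 − 0.4957) = 1.983
Loading dose = maintenance dose × R = 602 × 1.983 ≈ 1190 mg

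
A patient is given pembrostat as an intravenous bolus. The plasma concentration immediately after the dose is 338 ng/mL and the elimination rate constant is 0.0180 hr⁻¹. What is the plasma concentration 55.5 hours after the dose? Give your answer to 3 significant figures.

124 ng/mL

C(t) = C₀ e^(−kt) = 338 × e^(−0.01800 × 55.5) = 338 × e^(−0.9990) = 338 × 0.3682 ≈ 124 ng/mL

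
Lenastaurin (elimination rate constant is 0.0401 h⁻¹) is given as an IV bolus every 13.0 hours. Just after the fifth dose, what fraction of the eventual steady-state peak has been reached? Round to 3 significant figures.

0.926

f_n = 1 − e^(−nkτ) = 1 − e^(−5 × 0.04010 × 13.0) = 1 − e^(−2.606) = 1 − 0.07379 ≈ 0.926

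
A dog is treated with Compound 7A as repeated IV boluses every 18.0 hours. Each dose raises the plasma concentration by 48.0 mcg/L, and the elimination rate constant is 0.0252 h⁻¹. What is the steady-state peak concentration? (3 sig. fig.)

Fraction remaining after one interval: e^(−kτ) = e^(−0.02520 × 18.0) = 0.6353
R = 1 / (1 − 0.6353) = 2.742
Css,max = 48.0 × 2.742 ≈ 132 mcg/L

132 mcg/L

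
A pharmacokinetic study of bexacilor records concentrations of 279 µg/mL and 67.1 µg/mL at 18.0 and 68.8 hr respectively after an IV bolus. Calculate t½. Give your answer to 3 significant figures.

k = ln(C₁/C₂) / (t₂ − t₁) = ln(279/67.1) / (68.8 − 18.0)
  = 1.425 / 50.80 = 0.02805 hr⁻¹
t½ = ln 2 / k = ln 2 / 0.02805 ≈ 24.7 hours

24.7 hours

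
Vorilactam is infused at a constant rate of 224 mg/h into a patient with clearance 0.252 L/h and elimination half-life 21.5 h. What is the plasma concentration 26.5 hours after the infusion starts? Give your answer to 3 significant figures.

511 mg/L

Css = rate / CL = 224 / 0.252 = 888.9 mg/L
k = ln 2 / 21.5 = 0.03224 h⁻¹
C(t) = Css (1 − e^(−kt)) = 888.9 × (1 − e^(−0.8543)) = 888.9 × 0.5744 ≈ 511 mg/L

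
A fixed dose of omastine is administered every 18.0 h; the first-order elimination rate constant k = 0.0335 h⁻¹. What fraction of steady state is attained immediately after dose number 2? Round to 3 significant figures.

f_n = 1 − e^(−nkτ) = 1 − e^(−2 × 0.03350 × 18.0) = 1 − e^(−1.206) = 1 − 0.2994 ≈ 0.701

0.701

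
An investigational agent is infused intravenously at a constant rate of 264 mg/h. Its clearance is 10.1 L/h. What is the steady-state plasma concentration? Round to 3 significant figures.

26.1 mg/L

Css = infusion rate / CL = 264 / 10.1 ≈ 26.1 mg/L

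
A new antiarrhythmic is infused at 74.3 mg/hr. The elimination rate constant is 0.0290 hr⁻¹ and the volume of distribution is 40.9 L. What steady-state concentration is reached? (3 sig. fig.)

CL = k · V = 0.0290 × 40.9 = 1.186 L/hr
Css = rate / CL = 74.3 / 1.186 ≈ 62.6 mg/L

62.6 mg/L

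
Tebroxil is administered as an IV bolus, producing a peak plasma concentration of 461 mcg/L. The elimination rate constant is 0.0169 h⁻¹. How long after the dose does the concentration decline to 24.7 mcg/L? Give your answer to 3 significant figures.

173 hours

C(t) = C₀ e^(−kt)  ⇒  t = ln(C₀/C) / k
t = ln(461/24.7) / 0.01690 = 2.927 / 0.01690 ≈ 173 hours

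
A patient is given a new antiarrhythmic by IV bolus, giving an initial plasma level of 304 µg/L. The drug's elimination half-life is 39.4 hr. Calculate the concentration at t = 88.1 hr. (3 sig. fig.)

64.5 µg/L

k = ln 2 / 39.4 = 0.01759 hr⁻¹
C(t) = C₀ e^(−kt) = 304 × e^(−0.01759 × 88.1) = 304 × e^(−1.550) = 304 × 0.2123 ≈ 64.5 µg/L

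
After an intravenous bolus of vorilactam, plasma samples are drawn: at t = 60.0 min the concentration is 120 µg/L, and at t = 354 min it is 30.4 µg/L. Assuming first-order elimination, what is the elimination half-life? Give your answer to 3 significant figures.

148 minutes

k = ln(C₁/C₂) / (t₂ − t₁) = ln(120/30.4) / (354 − 60.0)
  = 1.373 / 294.0 = 0.004670 min⁻¹
t½ = ln 2 / k = ln 2 / 0.004670 ≈ 148 minutes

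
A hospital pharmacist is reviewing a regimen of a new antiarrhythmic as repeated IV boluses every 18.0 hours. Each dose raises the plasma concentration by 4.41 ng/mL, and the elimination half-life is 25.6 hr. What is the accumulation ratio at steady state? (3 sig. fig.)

k = ln 2 / 25.6 = 0.02708 hr⁻¹
Fraction remaining after one interval: e^(−kτ) = e^(−0.02708 × 18.0) = 0.6142
R = 1 / (1 − 0.6142) = 1 / 0.3858 ≈ 2.59

2.59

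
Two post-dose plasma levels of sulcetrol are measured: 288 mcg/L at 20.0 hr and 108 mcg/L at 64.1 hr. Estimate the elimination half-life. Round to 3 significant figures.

k = ln(C₁/C₂) / (t₂ − t₁) = ln(288/108) / (64.1 − 20.0)
  = 0.9808 / 44.10 = 0.02224 hr⁻¹
t½ = ln 2 / k = ln 2 / 0.02224 ≈ 31.2 hours

31.2 hours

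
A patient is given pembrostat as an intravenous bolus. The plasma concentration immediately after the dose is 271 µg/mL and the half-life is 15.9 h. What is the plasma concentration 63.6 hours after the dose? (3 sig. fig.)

k = ln 2 / 15.9 = 0.04359 h⁻¹
C(t) = C₀ e^(−kt) = 271 × e^(−0.04359 × 63.6) = 271 × e^(−2.773) = 271 × 0.06250 ≈ 16.9 µg/mL

16.9 µg/mL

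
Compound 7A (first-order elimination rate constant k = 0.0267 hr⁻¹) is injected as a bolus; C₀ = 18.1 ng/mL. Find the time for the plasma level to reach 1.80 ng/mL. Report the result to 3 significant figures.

86.4 hours

C(t) = C₀ e^(−kt)  ⇒  t = ln(C₀/C) / k
t = ln(18.1/1.80) / 0.02670 = 2.308 / 0.02670 ≈ 86.4 hours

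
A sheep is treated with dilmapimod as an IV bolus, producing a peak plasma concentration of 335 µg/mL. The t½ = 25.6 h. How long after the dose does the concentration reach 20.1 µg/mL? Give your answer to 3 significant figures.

104 hours

k = ln 2 / 25.6 = 0.02708 h⁻¹
C(t) = C₀ e^(−kt)  ⇒  t = ln(C₀/C) / k
t = ln(335/20.1) / 0.02708 = 2.813 / 0.02708 ≈ 104 hours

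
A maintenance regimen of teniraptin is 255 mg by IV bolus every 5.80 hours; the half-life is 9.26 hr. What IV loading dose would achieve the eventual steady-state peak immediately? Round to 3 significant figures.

k = ln 2 / 9.26 = 0.07485 hr⁻¹
Accumulation ratio R = 1 / (1 − e^(−kτ)) = 1 / (1 − e^(−0.07485×5.80)) = 1 / (1 − 0.6478) = 2.839
Loading dose = maintenance dose × R = 255 × 2.839 ≈ 724 mg

724 mg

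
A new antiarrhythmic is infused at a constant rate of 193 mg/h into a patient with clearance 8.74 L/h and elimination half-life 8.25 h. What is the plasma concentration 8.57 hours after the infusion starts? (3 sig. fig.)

11.3 µg/mL

Css = rate / CL = 193 / 8.74 = 22.08 µg/mL
k = ln 2 / 8.25 = 0.08402 h⁻¹
C(t) = Css (1 − e^(−kt)) = 22.08 × (1 − e^(−0.7200)) = 22.08 × 0.5133 ≈ 11.3 µg/mL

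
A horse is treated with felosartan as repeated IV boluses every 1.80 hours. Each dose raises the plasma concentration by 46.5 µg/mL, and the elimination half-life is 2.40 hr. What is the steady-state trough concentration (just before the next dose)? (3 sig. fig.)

k = ln 2 / 2.40 = 0.2888 hr⁻¹
Fraction remaining after one interval: e^(−kτ) = e^(−0.2888 × 1.80) = 0.5946
R = 1 / (1 − 0.5946) = 2.467
Css,max = 46.5 × 2.467 = 114.7 µg/mL
Css,min = Css,max × e^(−kτ) = 114.7 × 0.5946 ≈ 68.2 µg/mL

68.2 µg/mL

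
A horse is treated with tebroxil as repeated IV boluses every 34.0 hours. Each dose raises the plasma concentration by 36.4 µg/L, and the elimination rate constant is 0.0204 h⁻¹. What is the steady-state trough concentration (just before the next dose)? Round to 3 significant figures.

36.4 µg/L

Fraction remaining after one interval: e^(−kτ) = e^(−0.02040 × 34.0) = 0.4998
R = 1 / (1 − 0.4998) = 1.999
Css,max = 36.4 × 1.999 = 72.77 µg/L
Css,min = Css,max × e^(−kτ) = 72.77 × 0.4998 ≈ 36.4 µg/L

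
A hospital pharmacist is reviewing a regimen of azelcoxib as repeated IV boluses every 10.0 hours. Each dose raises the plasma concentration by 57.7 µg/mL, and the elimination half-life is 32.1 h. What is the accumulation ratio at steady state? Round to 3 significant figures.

k = ln 2 / 32.1 = 0.02159 h⁻¹
Fraction remaining after one interval: e^(−kτ) = e^(−0.02159 × 10.0) = 0.8058
R = 1 / (1 − 0.8058) = 1 / 0.1942 ≈ 5.15

5.15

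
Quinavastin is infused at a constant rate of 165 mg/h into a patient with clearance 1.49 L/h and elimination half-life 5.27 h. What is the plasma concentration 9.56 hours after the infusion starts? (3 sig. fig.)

Css = rate / CL = 165 / 1.49 = 110.7 µg/mL
k = ln 2 / 5.27 = 0.1315 h⁻¹
C(t) = Css (1 − e^(−kt)) = 110.7 × (1 − e^(−1.257)) = 110.7 × 0.7156 ≈ 79.2 µg/mL

79.2 µg/mL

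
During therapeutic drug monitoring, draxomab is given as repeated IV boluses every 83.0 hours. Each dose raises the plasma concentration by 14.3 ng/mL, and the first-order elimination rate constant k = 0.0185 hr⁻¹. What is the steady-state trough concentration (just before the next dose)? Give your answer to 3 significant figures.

Fraction remaining after one interval: e^(−kτ) = e^(−0.01850 × 83.0) = 0.2153
R = 1 / (1 − 0.2153) = 1.274
Css,max = 14.3 × 1.274 = 18.22 ng/mL
Css,min = Css,max × e^(−kτ) = 18.22 × 0.2153 ≈ 3.92 ng/mL

3.92 ng/mL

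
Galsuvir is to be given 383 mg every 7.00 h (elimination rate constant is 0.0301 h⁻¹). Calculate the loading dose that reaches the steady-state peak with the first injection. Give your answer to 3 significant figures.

2020 mg

Accumulation ratio R = 1 / (1 − e^(−kτ)) = 1 / (1 − e^(−0.03010×7.00)) = 1 / (1 − 0.8100) = 5.264
Loading dose = maintenance dose × R = 383 × 5.264 ≈ 2020 mg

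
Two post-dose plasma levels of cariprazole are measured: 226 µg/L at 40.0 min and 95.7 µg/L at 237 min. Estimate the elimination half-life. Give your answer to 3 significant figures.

k = ln(C₁/C₂) / (t₂ − t₁) = ln(226/95.7) / (237 − 40.0)
  = 0.8593 / 197.0 = 0.004362 min⁻¹
t½ = ln 2 / k = ln 2 / 0.004362 ≈ 159 minutes

159 minutes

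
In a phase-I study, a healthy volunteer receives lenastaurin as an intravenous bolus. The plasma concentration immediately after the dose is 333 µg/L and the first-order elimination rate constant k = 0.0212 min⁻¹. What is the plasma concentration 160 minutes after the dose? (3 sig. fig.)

C(t) = C₀ e^(−kt) = 333 × e^(−0.02120 × 160) = 333 × e^(−3.392) = 333 × 0.03364 ≈ 11.2 µg/L

11.2 µg/L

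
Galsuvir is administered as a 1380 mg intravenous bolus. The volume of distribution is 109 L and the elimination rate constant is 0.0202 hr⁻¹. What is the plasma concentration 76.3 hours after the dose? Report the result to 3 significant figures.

C₀ = dose / V = 1380 / 109 = 12.66 mg/L
C(t) = C₀ e^(−kt) = 12.66 × e^(−0.02020 × 76.3) = 12.66 × e^(−1.541) = 12.66 × 0.2141 ≈ 2.71 mg/L

2.71 mg/L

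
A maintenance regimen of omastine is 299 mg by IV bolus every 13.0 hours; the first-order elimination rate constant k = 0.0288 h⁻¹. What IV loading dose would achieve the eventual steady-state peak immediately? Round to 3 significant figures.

957 mg

Accumulation ratio R = 1 / (1 − e^(−kτ)) = 1 / (1 − e^(−0.02880×13.0)) = 1 / (1 − 0.6877) = 3.202
Loading dose = maintenance dose × R = 299 × 3.202 ≈ 957 mg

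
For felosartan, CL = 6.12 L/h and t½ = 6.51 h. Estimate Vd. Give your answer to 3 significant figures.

57.5 L

k = ln 2 / t½ = ln 2 / 6.51 = 0.1065 h⁻¹
V = CL / k = 6.12 / 0.1065 ≈ 57.5 L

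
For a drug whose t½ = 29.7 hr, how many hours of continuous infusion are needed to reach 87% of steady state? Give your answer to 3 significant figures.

k = ln 2 / 29.7 = 0.02334 hr⁻¹
f = 1 − e^(−kt)  ⇒  t = −ln(1 − f) / k
t = −ln(1 − 0.87) / 0.02334 = 2.040 / 0.02334 ≈ 87.4 hours

87.4 hours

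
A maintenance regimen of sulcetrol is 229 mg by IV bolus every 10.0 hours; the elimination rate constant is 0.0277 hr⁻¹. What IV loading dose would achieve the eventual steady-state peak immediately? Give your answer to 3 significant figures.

946 mg

Accumulation ratio R = 1 / (1 − e^(−kτ)) = 1 / (1 − e^(−0.02770×10.0)) = 1 / (1 − 0.7581) = 4.133
Loading dose = maintenance dose × R = 229 × 4.133 ≈ 946 mg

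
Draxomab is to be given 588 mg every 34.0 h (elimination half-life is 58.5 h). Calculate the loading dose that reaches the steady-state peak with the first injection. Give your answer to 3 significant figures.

1770 mg

k = ln 2 / 58.5 = 0.01185 h⁻¹
Accumulation ratio R = 1 / (1 − e^(−kτ)) = 1 / (1 − e^(−0.01185×34.0)) = 1 / (1 − 0.6684) = 3.016
Loading dose = maintenance dose × R = 588 × 3.016 ≈ 1770 mg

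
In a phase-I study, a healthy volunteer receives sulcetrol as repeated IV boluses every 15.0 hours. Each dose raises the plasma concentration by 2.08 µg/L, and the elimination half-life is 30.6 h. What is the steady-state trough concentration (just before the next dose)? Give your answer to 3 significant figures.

5.14 µg/L

k = ln 2 / 30.6 = 0.02265 h⁻¹
Fraction remaining after one interval: e^(−kτ) = e^(−0.02265 × 15.0) = 0.7119
R = 1 / (1 − 0.7119) = 3.471
Css,max = 2.08 × 3.471 = 7.220 µg/L
Css,min = Css,max × e^(−kτ) = 7.220 × 0.7119 ≈ 5.14 µg/L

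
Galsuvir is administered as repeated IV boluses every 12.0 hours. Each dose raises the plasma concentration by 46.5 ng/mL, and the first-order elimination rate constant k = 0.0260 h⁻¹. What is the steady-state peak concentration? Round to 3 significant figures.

173 ng/mL

Fraction remaining after one interval: e^(−kτ) = e^(−0.02600 × 12.0) = 0.7320
R = 1 / (1 − 0.7320) = 3.731
Css,max = 46.5 × 3.731 ≈ 173 ng/mL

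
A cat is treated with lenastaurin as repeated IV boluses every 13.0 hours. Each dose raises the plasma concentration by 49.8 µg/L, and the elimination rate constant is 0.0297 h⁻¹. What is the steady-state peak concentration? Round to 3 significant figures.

Fraction remaining after one interval: e^(−kτ) = e^(−0.02970 × 13.0) = 0.6797
R = 1 / (1 − 0.6797) = 3.122
Css,max = 49.8 × 3.122 ≈ 155 µg/L

155 µg/L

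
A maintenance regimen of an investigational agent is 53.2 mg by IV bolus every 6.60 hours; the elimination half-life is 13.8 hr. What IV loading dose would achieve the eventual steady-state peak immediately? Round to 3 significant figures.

189 mg

k = ln 2 / 13.8 = 0.05023 hr⁻¹
Accumulation ratio R = 1 / (1 − e^(−kτ)) = 1 / (1 − e^(−0.05023×6.60)) = 1 / (1 − 0.7178) = 3.544
Loading dose = maintenance dose × R = 53.2 × 3.544 ≈ 189 mg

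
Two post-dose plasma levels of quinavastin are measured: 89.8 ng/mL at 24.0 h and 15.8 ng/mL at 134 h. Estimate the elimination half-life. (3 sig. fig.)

43.9 hours

k = ln(C₁/C₂) / (t₂ − t₁) = ln(89.8/15.8) / (134 − 24.0)
  = 1.738 / 110.0 = 0.01580 h⁻¹
t½ = ln 2 / k = ln 2 / 0.01580 ≈ 43.9 hours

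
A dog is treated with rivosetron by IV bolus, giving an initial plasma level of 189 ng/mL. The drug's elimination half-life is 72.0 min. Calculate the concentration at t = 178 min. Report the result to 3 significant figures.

k = ln 2 / 72.0 = 0.009627 min⁻¹
C(t) = C₀ e^(−kt) = 189 × e^(−0.009627 × 178) = 189 × e^(−1.714) = 189 × 0.1802 ≈ 34.1 ng/mL

34.1 ng/mL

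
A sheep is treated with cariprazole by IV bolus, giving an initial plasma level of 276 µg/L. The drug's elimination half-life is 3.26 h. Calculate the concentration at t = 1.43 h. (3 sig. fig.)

k = ln 2 / 3.26 = 0.2126 h⁻¹
1.43 h is 0.4387 half-lives, so C = 276 × (1/2)^0.4387 = 276 × 0.7378 ≈ 204 µg/L

204 µg/L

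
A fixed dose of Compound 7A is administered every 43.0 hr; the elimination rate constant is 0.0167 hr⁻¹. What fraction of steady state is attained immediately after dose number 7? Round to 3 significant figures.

0.993

f_n = 1 − e^(−nkτ) = 1 − e^(−7 × 0.01670 × 43.0) = 1 − e^(−5.027) = 1 − 0.006560 ≈ 0.993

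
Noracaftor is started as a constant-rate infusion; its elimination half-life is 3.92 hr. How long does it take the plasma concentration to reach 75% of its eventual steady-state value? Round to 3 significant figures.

7.84 hours

k = ln 2 / 3.92 = 0.1768 hr⁻¹
f = 1 − e^(−kt)  ⇒  t = −ln(1 − f) / k
t = −ln(1 − 0.75) / 0.1768 = 1.386 / 0.1768 ≈ 7.84 hours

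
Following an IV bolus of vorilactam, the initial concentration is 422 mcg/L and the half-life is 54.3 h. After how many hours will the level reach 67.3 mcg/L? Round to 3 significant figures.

k = ln 2 / 54.3 = 0.01277 h⁻¹
C(t) = C₀ e^(−kt)  ⇒  t = ln(C₀/C) / k
t = ln(422/67.3) / 0.01277 = 1.836 / 0.01277 ≈ 144 hours

144 hours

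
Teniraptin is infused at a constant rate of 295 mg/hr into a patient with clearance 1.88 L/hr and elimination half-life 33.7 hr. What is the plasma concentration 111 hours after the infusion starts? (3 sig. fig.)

141 mg/L

Css = rate / CL = 295 / 1.88 = 156.9 mg/L
k = ln 2 / 33.7 = 0.02057 hr⁻¹
C(t) = Css (1 − e^(−kt)) = 156.9 × (1 − e^(−2.283)) = 156.9 × 0.8980 ≈ 141 mg/L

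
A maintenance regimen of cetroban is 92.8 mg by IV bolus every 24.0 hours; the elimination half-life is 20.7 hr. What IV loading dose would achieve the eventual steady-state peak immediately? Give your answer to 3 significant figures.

k = ln 2 / 20.7 = 0.03349 hr⁻¹
Accumulation ratio R = 1 / (1 − e^(−kτ)) = 1 / (1 − e^(−0.03349×24.0)) = 1 / (1 − 0.4477) = 1.811
Loading dose = maintenance dose × R = 92.8 × 1.811 ≈ 168 mg

168 mg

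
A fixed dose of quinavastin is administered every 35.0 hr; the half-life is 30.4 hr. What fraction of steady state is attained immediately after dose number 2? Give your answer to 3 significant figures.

k = ln 2 / 30.4 = 0.02280 hr⁻¹
f_n = 1 − e^(−nkτ) = 1 − e^(−2 × 0.02280 × 35.0) = 1 − e^(−1.596) = 1 − 0.2027 ≈ 0.797

0.797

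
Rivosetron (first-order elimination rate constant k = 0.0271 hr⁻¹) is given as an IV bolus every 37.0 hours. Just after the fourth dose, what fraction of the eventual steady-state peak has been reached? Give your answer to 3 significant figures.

0.982

f_n = 1 − e^(−nkτ) = 1 − e^(−4 × 0.02710 × 37.0) = 1 − e^(−4.011) = 1 − 0.01812 ≈ 0.982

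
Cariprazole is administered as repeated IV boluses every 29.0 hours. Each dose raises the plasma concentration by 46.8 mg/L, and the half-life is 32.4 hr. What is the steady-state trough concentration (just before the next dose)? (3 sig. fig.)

54.4 mg/L

k = ln 2 / 32.4 = 0.02139 hr⁻¹
Fraction remaining after one interval: e^(−kτ) = e^(−0.02139 × 29.0) = 0.5377
R = 1 / (1 − 0.5377) = 2.163
Css,max = 46.8 × 2.163 = 101.2 mg/L
Css,min = Css,max × e^(−kτ) = 101.2 × 0.5377 ≈ 54.4 mg/L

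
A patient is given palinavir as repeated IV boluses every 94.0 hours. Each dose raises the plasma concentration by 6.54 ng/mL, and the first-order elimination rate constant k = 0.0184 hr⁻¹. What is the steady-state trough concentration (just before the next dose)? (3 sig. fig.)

Fraction remaining after one interval: e^(−kτ) = e^(−0.01840 × 94.0) = 0.1774
R = 1 / (1 − 0.1774) = 1.216
Css,max = 6.54 × 1.216 = 7.950 ng/mL
Css,min = Css,max × e^(−kτ) = 7.950 × 0.1774 ≈ 1.41 ng/mL

1.41 ng/mL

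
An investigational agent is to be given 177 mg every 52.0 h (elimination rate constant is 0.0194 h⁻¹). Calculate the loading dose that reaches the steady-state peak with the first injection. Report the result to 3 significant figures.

279 mg

Accumulation ratio R = 1 / (1 − e^(−kτ)) = 1 / (1 − e^(−0.01940×52.0)) = 1 / (1 − 0.3647) = 1.574
Loading dose = maintenance dose × R = 177 × 1.574 ≈ 279 mg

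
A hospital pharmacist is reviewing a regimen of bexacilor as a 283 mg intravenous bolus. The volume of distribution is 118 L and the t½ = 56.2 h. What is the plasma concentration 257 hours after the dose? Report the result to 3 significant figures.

C₀ = dose / V = 283 / 118 = 2.398 mg/L
k = ln 2 / 56.2 = 0.01233 h⁻¹
C(t) = C₀ e^(−kt) = 2.398 × e^(−0.01233 × 257) = 2.398 × e^(−3.170) = 2.398 × 0.04201 ≈ 0.101 mg/L

0.101 mg/L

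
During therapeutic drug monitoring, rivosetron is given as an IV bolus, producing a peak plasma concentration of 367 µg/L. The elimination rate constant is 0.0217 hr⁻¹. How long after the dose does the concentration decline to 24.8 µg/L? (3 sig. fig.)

C(t) = C₀ e^(−kt)  ⇒  t = ln(C₀/C) / k
t = ln(367/24.8) / 0.02170 = 2.695 / 0.02170 ≈ 124 hours

124 hours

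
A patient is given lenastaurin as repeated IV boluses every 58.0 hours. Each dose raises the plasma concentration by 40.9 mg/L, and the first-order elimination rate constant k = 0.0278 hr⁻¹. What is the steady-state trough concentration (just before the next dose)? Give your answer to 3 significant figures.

10.2 mg/L

Fraction remaining after one interval: e^(−kτ) = e^(−0.02780 × 58.0) = 0.1994
R = 1 / (1 − 0.1994) = 1.249
Css,max = 40.9 × 1.249 = 51.09 mg/L
Css,min = Css,max × e^(−kτ) = 51.09 × 0.1994 ≈ 10.2 mg/L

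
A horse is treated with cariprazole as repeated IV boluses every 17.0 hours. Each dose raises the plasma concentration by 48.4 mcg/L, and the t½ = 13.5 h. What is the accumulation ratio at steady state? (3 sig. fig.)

k = ln 2 / 13.5 = 0.05134 h⁻¹
Fraction remaining after one interval: e^(−kτ) = e^(−0.05134 × 17.0) = 0.4178
R = 1 / (1 − 0.4178) = 1 / 0.5822 ≈ 1.72

1.72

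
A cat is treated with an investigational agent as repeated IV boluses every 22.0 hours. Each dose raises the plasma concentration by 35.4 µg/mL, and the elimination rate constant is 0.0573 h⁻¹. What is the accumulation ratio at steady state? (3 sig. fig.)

1.40

Fraction remaining after one interval: e^(−kτ) = e^(−0.05730 × 22.0) = 0.2835
R = 1 / (1 − 0.2835) = 1 / 0.7165 ≈ 1.40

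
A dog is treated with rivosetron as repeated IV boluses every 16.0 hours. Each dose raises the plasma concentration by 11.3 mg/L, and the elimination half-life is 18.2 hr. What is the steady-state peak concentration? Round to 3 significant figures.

24.8 mg/L

k = ln 2 / 18.2 = 0.03809 hr⁻¹
Fraction remaining after one interval: e^(−kτ) = e^(−0.03809 × 16.0) = 0.5437
R = 1 / (1 − 0.5437) = 2.192
Css,max = 11.3 × 2.192 ≈ 24.8 mg/L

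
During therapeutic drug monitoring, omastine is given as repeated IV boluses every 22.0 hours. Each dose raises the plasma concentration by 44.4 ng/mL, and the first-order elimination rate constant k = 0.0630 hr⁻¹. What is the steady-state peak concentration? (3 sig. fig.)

Fraction remaining after one interval: e^(−kτ) = e^(−0.06300 × 22.0) = 0.2501
R = 1 / (1 − 0.2501) = 1.333
Css,max = 44.4 × 1.333 ≈ 59.2 ng/mL

59.2 ng/mL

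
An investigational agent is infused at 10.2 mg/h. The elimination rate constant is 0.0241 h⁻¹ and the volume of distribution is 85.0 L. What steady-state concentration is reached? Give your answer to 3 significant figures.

4.98 µg/mL

CL = k · V = 0.0241 × 85.0 = 2.049 L/h
Css = rate / CL = 10.2 / 2.049 ≈ 4.98 µg/mL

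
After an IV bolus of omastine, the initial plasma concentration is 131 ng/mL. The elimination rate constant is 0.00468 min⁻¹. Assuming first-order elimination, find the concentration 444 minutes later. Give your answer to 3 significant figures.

16.4 ng/mL

C(t) = C₀ e^(−kt) = 131 × e^(−0.004680 × 444) = 131 × e^(−2.078) = 131 × 0.1252 ≈ 16.4 ng/mL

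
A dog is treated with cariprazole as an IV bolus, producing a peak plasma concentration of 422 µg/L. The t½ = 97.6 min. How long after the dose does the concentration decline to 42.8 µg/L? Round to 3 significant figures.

k = ln 2 / 97.6 = 0.007102 min⁻¹
C(t) = C₀ e^(−kt)  ⇒  t = ln(C₀/C) / k
t = ln(422/42.8) / 0.007102 = 2.288 / 0.007102 ≈ 322 minutes

322 minutes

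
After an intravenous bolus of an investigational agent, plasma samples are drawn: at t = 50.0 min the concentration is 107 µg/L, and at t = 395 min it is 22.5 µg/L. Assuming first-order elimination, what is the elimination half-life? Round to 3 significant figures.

k = ln(C₁/C₂) / (t₂ − t₁) = ln(107/22.5) / (395 − 50.0)
  = 1.559 / 345.0 = 0.004520 min⁻¹
t½ = ln 2 / k = ln 2 / 0.004520 ≈ 153 minutes

153 minutes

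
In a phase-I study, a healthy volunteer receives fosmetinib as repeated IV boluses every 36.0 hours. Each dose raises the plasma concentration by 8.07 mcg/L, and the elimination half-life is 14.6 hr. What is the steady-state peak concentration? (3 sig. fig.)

9.85 mcg/L

k = ln 2 / 14.6 = 0.04748 hr⁻¹
Fraction remaining after one interval: e^(−kτ) = e^(−0.04748 × 36.0) = 0.1810
R = 1 / (1 − 0.1810) = 1.221
Css,max = 8.07 × 1.221 ≈ 9.85 mcg/L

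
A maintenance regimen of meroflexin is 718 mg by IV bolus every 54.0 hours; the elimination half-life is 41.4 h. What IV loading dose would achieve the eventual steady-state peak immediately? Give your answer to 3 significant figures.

1210 mg

k = ln 2 / 41.4 = 0.01674 h⁻¹
Accumulation ratio R = 1 / (1 − e^(−kτ)) = 1 / (1 − e^(−0.01674×54.0)) = 1 / (1 − 0.4049) = 1.680
Loading dose = maintenance dose × R = 718 × 1.680 ≈ 1210 mg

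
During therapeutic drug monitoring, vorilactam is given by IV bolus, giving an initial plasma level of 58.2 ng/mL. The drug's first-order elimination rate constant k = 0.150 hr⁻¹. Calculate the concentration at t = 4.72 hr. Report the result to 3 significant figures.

28.7 ng/mL

C(t) = C₀ e^(−kt) = 58.2 × e^(−0.1500 × 4.72) = 58.2 × e^(−0.7080) = 58.2 × 0.4926 ≈ 28.7 ng/mL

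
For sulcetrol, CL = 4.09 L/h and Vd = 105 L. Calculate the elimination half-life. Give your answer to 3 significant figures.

17.8 hours

k = CL / V = 4.09 / 105 = 0.03895 h⁻¹
t½ = ln 2 / k = ln 2 / 0.03895 ≈ 17.8 hours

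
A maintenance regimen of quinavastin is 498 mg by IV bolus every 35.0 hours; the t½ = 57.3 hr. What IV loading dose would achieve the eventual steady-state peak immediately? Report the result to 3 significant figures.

1440 mg

k = ln 2 / 57.3 = 0.01210 hr⁻¹
Accumulation ratio R = 1 / (1 − e^(−kτ)) = 1 / (1 − e^(−0.01210×35.0)) = 1 / (1 − 0.6548) = 2.897
Loading dose = maintenance dose × R = 498 × 2.897 ≈ 1440 mg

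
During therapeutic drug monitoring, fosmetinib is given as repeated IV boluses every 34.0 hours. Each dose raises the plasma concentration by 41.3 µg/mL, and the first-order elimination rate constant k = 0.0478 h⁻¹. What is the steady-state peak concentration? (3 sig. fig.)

51.4 µg/mL

Fraction remaining after one interval: e^(−kτ) = e^(−0.04780 × 34.0) = 0.1969
R = 1 / (1 − 0.1969) = 1.245
Css,max = 41.3 × 1.245 ≈ 51.4 µg/mL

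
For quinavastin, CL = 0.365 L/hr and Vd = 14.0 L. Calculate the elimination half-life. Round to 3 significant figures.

k = CL / V = 0.365 / 14.0 = 0.02607 hr⁻¹
t½ = ln 2 / k = ln 2 / 0.02607 ≈ 26.6 hours

26.6 hours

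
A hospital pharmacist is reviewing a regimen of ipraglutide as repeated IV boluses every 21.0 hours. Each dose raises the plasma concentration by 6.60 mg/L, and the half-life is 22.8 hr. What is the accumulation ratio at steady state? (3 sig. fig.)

k = ln 2 / 22.8 = 0.03040 hr⁻¹
Fraction remaining after one interval: e^(−kτ) = e^(−0.03040 × 21.0) = 0.5281
R = 1 / (1 − 0.5281) = 1 / 0.4719 ≈ 2.12

2.12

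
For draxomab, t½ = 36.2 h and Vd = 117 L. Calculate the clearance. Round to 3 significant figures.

k = ln 2 / t½ = ln 2 / 36.2 = 0.01915 h⁻¹
CL = k · V = 0.01915 × 117 ≈ 2.24 L/h

2.24 L/h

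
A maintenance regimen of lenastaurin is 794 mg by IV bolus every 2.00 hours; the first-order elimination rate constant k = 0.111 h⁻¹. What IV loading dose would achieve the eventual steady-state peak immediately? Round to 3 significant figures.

3990 mg

Accumulation ratio R = 1 / (1 − e^(−kτ)) = 1 / (1 − e^(−0.1110×2.00)) = 1 / (1 − 0.8009) = 5.023
Loading dose = maintenance dose × R = 794 × 5.023 ≈ 3990 mg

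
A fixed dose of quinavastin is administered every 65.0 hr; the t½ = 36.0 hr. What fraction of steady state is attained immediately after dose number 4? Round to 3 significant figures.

0.993

k = ln 2 / 36.0 = 0.01925 hr⁻¹
f_n = 1 − e^(−nkτ) = 1 − e^(−4 × 0.01925 × 65.0) = 1 − e^(−5.006) = 1 − 0.006697 ≈ 0.993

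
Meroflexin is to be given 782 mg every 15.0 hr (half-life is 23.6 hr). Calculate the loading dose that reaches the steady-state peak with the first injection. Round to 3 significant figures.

2190 mg

k = ln 2 / 23.6 = 0.02937 hr⁻¹
Accumulation ratio R = 1 / (1 − e^(−kτ)) = 1 / (1 − e^(−0.02937×15.0)) = 1 / (1 − 0.6437) = 2.806
Loading dose = maintenance dose × R = 782 × 2.806 ≈ 2190 mg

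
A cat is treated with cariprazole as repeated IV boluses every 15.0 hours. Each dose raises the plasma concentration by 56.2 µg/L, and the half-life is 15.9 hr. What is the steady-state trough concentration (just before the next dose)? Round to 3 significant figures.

k = ln 2 / 15.9 = 0.04359 hr⁻¹
Fraction remaining after one interval: e^(−kτ) = e^(−0.04359 × 15.0) = 0.5200
R = 1 / (1 − 0.5200) = 2.083
Css,max = 56.2 × 2.083 = 117.1 µg/L
Css,min = Css,max × e^(−kτ) = 117.1 × 0.5200 ≈ 60.9 µg/L

60.9 µg/L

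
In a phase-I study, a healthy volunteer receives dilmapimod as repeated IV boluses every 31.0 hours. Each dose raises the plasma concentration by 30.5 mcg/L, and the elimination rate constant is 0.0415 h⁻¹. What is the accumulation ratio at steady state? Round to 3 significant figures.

1.38

Fraction remaining after one interval: e^(−kτ) = e^(−0.04150 × 31.0) = 0.2762
R = 1 / (1 − 0.2762) = 1 / 0.7238 ≈ 1.38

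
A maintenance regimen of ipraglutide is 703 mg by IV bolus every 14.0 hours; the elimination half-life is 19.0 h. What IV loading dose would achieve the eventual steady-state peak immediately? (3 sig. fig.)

1760 mg

k = ln 2 / 19.0 = 0.03648 h⁻¹
Accumulation ratio R = 1 / (1 − e^(−kτ)) = 1 / (1 − e^(−0.03648×14.0)) = 1 / (1 − 0.6001) = 2.500
Loading dose = maintenance dose × R = 703 × 2.500 ≈ 1760 mg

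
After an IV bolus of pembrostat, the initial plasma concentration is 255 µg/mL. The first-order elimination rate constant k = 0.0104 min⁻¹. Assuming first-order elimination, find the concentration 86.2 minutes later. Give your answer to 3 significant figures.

C(t) = C₀ e^(−kt) = 255 × e^(−0.01040 × 86.2) = 255 × e^(−0.8965) = 255 × 0.4080 ≈ 104 µg/mL

104 µg/mL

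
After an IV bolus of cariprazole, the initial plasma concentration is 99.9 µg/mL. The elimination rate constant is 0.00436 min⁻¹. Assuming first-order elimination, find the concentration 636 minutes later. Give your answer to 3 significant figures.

6.24 µg/mL

C(t) = C₀ e^(−kt) = 99.9 × e^(−0.004360 × 636) = 99.9 × e^(−2.773) = 99.9 × 0.06248 ≈ 6.24 µg/mL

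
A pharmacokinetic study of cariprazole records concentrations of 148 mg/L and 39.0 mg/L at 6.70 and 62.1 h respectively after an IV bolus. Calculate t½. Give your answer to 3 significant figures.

28.8 hours

k = ln(C₁/C₂) / (t₂ − t₁) = ln(148/39.0) / (62.1 − 6.70)
  = 1.334 / 55.40 = 0.02407 h⁻¹
t½ = ln 2 / k = ln 2 / 0.02407 ≈ 28.8 hours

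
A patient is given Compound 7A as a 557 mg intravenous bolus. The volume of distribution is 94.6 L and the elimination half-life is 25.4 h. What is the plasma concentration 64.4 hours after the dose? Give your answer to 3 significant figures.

C₀ = dose / V = 557 / 94.6 = 5.888 µg/mL
k = ln 2 / 25.4 = 0.02729 h⁻¹
C(t) = C₀ e^(−kt) = 5.888 × e^(−0.02729 × 64.4) = 5.888 × e^(−1.757) = 5.888 × 0.1725 ≈ 1.02 µg/mL

1.02 µg/mL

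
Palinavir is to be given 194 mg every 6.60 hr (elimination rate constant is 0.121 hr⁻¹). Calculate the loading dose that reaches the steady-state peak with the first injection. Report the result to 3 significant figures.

Accumulation ratio R = 1 / (1 − e^(−kτ)) = 1 / (1 − e^(−0.1210×6.60)) = 1 / (1 − 0.4500) = 1.818
Loading dose = maintenance dose × R = 194 × 1.818 ≈ 353 mg

353 mg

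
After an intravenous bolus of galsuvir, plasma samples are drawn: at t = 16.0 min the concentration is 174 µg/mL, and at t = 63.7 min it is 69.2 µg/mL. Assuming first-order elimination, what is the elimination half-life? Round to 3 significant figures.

k = ln(C₁/C₂) / (t₂ − t₁) = ln(174/69.2) / (63.7 − 16.0)
  = 0.9221 / 47.70 = 0.01933 min⁻¹
t½ = ln 2 / k = ln 2 / 0.01933 ≈ 35.9 minutes

35.9 minutes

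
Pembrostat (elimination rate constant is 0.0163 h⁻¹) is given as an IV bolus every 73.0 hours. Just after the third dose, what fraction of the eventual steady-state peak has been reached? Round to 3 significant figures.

f_n = 1 − e^(−nkτ) = 1 − e^(−3 × 0.01630 × 73.0) = 1 − e^(−3.570) = 1 − 0.02816 ≈ 0.972

0.972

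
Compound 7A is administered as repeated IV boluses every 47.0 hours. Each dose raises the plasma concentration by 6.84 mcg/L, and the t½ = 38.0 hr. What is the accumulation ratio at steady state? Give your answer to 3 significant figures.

k = ln 2 / 38.0 = 0.01824 hr⁻¹
Fraction remaining after one interval: e^(−kτ) = e^(−0.01824 × 47.0) = 0.4243
R = 1 / (1 − 0.4243) = 1 / 0.5757 ≈ 1.74

1.74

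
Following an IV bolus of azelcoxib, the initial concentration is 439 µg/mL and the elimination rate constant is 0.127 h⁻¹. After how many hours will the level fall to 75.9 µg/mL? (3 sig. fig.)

C(t) = C₀ e^(−kt)  ⇒  t = ln(C₀/C) / k
t = ln(439/75.9) / 0.1270 = 1.755 / 0.1270 ≈ 13.8 hours

13.8 hours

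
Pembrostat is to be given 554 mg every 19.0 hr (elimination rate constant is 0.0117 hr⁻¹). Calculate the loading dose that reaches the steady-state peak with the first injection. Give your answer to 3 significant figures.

2780 mg

Accumulation ratio R = 1 / (1 − e^(−kτ)) = 1 / (1 − e^(−0.01170×19.0)) = 1 / (1 − 0.8007) = 5.017
Loading dose = maintenance dose × R = 554 × 5.017 ≈ 2780 mg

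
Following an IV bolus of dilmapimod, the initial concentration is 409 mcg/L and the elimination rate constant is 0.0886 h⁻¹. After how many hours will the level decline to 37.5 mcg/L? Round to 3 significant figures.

C(t) = C₀ e^(−kt)  ⇒  t = ln(C₀/C) / k
t = ln(409/37.5) / 0.08860 = 2.389 / 0.08860 ≈ 27.0 hours

27.0 hours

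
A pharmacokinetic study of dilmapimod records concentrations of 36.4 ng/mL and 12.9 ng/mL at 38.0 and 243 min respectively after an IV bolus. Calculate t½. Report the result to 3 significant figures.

137 minutes

k = ln(C₁/C₂) / (t₂ − t₁) = ln(36.4/12.9) / (243 − 38.0)
  = 1.037 / 205.0 = 0.005060 min⁻¹
t½ = ln 2 / k = ln 2 / 0.005060 ≈ 137 minutes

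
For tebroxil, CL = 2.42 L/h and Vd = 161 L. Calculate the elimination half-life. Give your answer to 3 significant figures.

k = CL / V = 2.42 / 161 = 0.01503 h⁻¹
t½ = ln 2 / k = ln 2 / 0.01503 ≈ 46.1 hours

46.1 hours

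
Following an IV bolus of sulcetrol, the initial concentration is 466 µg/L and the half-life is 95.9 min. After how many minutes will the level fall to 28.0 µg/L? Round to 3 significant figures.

k = ln 2 / 95.9 = 0.007228 min⁻¹
C(t) = C₀ e^(−kt)  ⇒  t = ln(C₀/C) / k
t = ln(466/28.0) / 0.007228 = 2.812 / 0.007228 ≈ 389 minutes

389 minutes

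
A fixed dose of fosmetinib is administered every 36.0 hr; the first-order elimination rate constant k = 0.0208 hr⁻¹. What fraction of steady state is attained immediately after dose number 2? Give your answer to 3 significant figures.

0.776

f_n = 1 − e^(−nkτ) = 1 − e^(−2 × 0.02080 × 36.0) = 1 − e^(−1.498) = 1 − 0.2237 ≈ 0.776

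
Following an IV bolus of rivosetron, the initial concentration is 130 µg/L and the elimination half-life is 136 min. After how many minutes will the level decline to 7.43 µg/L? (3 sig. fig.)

k = ln 2 / 136 = 0.005097 min⁻¹
C(t) = C₀ e^(−kt)  ⇒  t = ln(C₀/C) / k
t = ln(130/7.43) / 0.005097 = 2.862 / 0.005097 ≈ 562 minutes

562 minutes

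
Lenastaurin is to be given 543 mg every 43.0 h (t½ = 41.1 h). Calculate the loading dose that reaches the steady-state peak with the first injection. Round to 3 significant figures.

k = ln 2 / 41.1 = 0.01686 h⁻¹
Accumulation ratio R = 1 / (1 − e^(−kτ)) = 1 / (1 − e^(−0.01686×43.0)) = 1 / (1 − 0.4842) = 1.939
Loading dose = maintenance dose × R = 543 × 1.939 ≈ 1050 mg

1050 mg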